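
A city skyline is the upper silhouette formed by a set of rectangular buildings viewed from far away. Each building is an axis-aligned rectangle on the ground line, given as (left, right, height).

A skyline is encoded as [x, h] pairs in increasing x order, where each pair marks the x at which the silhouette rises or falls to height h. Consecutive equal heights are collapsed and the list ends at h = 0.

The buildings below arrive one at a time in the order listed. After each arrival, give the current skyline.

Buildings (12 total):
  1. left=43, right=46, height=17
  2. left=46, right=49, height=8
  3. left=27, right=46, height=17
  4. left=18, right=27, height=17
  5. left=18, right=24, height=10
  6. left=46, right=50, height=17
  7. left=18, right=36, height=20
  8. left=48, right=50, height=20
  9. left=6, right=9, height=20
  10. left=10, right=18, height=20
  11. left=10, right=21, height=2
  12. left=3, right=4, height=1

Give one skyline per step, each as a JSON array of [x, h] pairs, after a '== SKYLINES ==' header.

== SKYLINES ==
[[43,17],[46,0]]
[[43,17],[46,8],[49,0]]
[[27,17],[46,8],[49,0]]
[[18,17],[46,8],[49,0]]
[[18,17],[46,8],[49,0]]
[[18,17],[50,0]]
[[18,20],[36,17],[50,0]]
[[18,20],[36,17],[48,20],[50,0]]
[[6,20],[9,0],[18,20],[36,17],[48,20],[50,0]]
[[6,20],[9,0],[10,20],[36,17],[48,20],[50,0]]
[[6,20],[9,0],[10,20],[36,17],[48,20],[50,0]]
[[3,1],[4,0],[6,20],[9,0],[10,20],[36,17],[48,20],[50,0]]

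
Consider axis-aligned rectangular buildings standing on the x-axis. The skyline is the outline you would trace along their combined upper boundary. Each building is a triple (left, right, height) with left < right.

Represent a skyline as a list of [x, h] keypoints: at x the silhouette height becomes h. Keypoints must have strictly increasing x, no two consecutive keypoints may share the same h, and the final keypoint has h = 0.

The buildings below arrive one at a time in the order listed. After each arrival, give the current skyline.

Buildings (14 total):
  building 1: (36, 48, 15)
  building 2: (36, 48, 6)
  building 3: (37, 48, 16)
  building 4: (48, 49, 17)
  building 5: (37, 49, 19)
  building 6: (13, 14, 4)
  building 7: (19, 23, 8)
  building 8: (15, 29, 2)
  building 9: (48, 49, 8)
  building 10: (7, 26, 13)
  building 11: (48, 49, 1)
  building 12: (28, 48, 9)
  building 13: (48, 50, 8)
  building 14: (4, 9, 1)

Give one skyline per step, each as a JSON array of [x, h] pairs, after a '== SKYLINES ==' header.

== SKYLINES ==
[[36,15],[48,0]]
[[36,15],[48,0]]
[[36,15],[37,16],[48,0]]
[[36,15],[37,16],[48,17],[49,0]]
[[36,15],[37,19],[49,0]]
[[13,4],[14,0],[36,15],[37,19],[49,0]]
[[13,4],[14,0],[19,8],[23,0],[36,15],[37,19],[49,0]]
[[13,4],[14,0],[15,2],[19,8],[23,2],[29,0],[36,15],[37,19],[49,0]]
[[13,4],[14,0],[15,2],[19,8],[23,2],[29,0],[36,15],[37,19],[49,0]]
[[7,13],[26,2],[29,0],[36,15],[37,19],[49,0]]
[[7,13],[26,2],[29,0],[36,15],[37,19],[49,0]]
[[7,13],[26,2],[28,9],[36,15],[37,19],[49,0]]
[[7,13],[26,2],[28,9],[36,15],[37,19],[49,8],[50,0]]
[[4,1],[7,13],[26,2],[28,9],[36,15],[37,19],[49,8],[50,0]]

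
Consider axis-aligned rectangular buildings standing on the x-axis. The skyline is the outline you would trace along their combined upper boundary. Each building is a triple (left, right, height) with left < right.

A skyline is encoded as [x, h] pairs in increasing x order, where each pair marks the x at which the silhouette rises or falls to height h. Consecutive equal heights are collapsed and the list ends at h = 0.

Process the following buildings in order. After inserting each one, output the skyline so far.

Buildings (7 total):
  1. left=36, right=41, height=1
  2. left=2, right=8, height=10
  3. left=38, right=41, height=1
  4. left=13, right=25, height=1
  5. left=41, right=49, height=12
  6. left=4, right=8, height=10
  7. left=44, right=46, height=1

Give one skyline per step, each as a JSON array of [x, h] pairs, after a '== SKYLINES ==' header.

== SKYLINES ==
[[36,1],[41,0]]
[[2,10],[8,0],[36,1],[41,0]]
[[2,10],[8,0],[36,1],[41,0]]
[[2,10],[8,0],[13,1],[25,0],[36,1],[41,0]]
[[2,10],[8,0],[13,1],[25,0],[36,1],[41,12],[49,0]]
[[2,10],[8,0],[13,1],[25,0],[36,1],[41,12],[49,0]]
[[2,10],[8,0],[13,1],[25,0],[36,1],[41,12],[49,0]]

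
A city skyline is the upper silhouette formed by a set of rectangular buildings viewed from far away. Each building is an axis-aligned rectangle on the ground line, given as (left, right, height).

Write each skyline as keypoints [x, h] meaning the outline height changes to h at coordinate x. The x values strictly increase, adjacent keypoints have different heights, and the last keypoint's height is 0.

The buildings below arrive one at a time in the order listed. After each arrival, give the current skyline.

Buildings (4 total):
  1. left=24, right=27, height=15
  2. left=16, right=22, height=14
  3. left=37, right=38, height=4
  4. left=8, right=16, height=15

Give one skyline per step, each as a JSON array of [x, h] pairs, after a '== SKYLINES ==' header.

== SKYLINES ==
[[24,15],[27,0]]
[[16,14],[22,0],[24,15],[27,0]]
[[16,14],[22,0],[24,15],[27,0],[37,4],[38,0]]
[[8,15],[16,14],[22,0],[24,15],[27,0],[37,4],[38,0]]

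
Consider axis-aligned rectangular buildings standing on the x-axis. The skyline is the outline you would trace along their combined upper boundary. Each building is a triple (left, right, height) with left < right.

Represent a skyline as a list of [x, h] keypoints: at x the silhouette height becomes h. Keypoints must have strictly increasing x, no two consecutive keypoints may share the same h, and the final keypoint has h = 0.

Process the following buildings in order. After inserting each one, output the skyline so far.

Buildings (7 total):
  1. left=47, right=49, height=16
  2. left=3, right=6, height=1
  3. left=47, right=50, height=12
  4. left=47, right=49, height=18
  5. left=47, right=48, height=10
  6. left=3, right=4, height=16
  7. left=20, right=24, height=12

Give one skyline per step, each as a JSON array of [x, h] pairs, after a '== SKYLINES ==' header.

== SKYLINES ==
[[47,16],[49,0]]
[[3,1],[6,0],[47,16],[49,0]]
[[3,1],[6,0],[47,16],[49,12],[50,0]]
[[3,1],[6,0],[47,18],[49,12],[50,0]]
[[3,1],[6,0],[47,18],[49,12],[50,0]]
[[3,16],[4,1],[6,0],[47,18],[49,12],[50,0]]
[[3,16],[4,1],[6,0],[20,12],[24,0],[47,18],[49,12],[50,0]]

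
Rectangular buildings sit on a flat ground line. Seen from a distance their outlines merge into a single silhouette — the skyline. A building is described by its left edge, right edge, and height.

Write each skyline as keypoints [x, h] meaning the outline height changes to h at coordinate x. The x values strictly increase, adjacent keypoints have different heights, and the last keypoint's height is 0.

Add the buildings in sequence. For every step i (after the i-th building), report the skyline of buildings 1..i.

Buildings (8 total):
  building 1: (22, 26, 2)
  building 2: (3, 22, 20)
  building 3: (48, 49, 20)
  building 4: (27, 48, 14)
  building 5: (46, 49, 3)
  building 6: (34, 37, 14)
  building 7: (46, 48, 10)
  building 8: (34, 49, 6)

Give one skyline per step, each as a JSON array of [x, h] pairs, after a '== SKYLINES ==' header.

== SKYLINES ==
[[22,2],[26,0]]
[[3,20],[22,2],[26,0]]
[[3,20],[22,2],[26,0],[48,20],[49,0]]
[[3,20],[22,2],[26,0],[27,14],[48,20],[49,0]]
[[3,20],[22,2],[26,0],[27,14],[48,20],[49,0]]
[[3,20],[22,2],[26,0],[27,14],[48,20],[49,0]]
[[3,20],[22,2],[26,0],[27,14],[48,20],[49,0]]
[[3,20],[22,2],[26,0],[27,14],[48,20],[49,0]]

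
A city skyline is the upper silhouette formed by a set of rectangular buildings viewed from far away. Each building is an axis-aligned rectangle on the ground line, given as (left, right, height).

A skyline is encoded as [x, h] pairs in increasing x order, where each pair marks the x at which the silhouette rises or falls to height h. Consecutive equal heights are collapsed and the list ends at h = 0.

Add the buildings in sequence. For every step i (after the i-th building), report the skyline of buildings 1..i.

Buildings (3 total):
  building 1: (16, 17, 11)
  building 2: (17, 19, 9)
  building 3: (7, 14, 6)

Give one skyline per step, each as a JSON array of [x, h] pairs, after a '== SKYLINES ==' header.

== SKYLINES ==
[[16,11],[17,0]]
[[16,11],[17,9],[19,0]]
[[7,6],[14,0],[16,11],[17,9],[19,0]]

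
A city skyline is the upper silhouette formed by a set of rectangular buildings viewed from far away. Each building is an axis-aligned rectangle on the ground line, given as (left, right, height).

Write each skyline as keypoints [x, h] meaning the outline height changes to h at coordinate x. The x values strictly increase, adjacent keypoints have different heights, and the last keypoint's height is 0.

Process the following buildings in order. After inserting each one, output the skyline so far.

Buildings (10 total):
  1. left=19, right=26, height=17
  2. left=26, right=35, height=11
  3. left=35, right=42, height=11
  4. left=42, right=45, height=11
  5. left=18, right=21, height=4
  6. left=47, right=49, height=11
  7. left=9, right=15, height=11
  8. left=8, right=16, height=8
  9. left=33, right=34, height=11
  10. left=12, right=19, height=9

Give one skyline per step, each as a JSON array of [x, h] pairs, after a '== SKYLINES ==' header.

== SKYLINES ==
[[19,17],[26,0]]
[[19,17],[26,11],[35,0]]
[[19,17],[26,11],[42,0]]
[[19,17],[26,11],[45,0]]
[[18,4],[19,17],[26,11],[45,0]]
[[18,4],[19,17],[26,11],[45,0],[47,11],[49,0]]
[[9,11],[15,0],[18,4],[19,17],[26,11],[45,0],[47,11],[49,0]]
[[8,8],[9,11],[15,8],[16,0],[18,4],[19,17],[26,11],[45,0],[47,11],[49,0]]
[[8,8],[9,11],[15,8],[16,0],[18,4],[19,17],[26,11],[45,0],[47,11],[49,0]]
[[8,8],[9,11],[15,9],[19,17],[26,11],[45,0],[47,11],[49,0]]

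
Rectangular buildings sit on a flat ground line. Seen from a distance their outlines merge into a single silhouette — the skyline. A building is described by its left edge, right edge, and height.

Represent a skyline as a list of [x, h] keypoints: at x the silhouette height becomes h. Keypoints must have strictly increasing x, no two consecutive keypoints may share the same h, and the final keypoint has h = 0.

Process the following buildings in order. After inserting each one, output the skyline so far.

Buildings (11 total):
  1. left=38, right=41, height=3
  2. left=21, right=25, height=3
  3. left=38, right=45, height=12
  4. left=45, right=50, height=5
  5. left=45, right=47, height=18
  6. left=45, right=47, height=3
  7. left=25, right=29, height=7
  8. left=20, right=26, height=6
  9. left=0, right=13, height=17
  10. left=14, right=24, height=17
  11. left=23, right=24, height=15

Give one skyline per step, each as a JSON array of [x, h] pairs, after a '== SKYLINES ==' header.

== SKYLINES ==
[[38,3],[41,0]]
[[21,3],[25,0],[38,3],[41,0]]
[[21,3],[25,0],[38,12],[45,0]]
[[21,3],[25,0],[38,12],[45,5],[50,0]]
[[21,3],[25,0],[38,12],[45,18],[47,5],[50,0]]
[[21,3],[25,0],[38,12],[45,18],[47,5],[50,0]]
[[21,3],[25,7],[29,0],[38,12],[45,18],[47,5],[50,0]]
[[20,6],[25,7],[29,0],[38,12],[45,18],[47,5],[50,0]]
[[0,17],[13,0],[20,6],[25,7],[29,0],[38,12],[45,18],[47,5],[50,0]]
[[0,17],[13,0],[14,17],[24,6],[25,7],[29,0],[38,12],[45,18],[47,5],[50,0]]
[[0,17],[13,0],[14,17],[24,6],[25,7],[29,0],[38,12],[45,18],[47,5],[50,0]]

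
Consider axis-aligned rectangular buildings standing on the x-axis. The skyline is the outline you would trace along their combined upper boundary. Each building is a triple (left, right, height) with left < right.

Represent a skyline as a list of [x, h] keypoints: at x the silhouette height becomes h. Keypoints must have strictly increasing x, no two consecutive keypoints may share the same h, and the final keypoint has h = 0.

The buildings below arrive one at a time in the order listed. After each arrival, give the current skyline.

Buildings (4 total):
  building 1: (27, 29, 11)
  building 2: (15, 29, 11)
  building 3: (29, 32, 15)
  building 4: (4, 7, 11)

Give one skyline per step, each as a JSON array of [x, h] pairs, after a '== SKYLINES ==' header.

== SKYLINES ==
[[27,11],[29,0]]
[[15,11],[29,0]]
[[15,11],[29,15],[32,0]]
[[4,11],[7,0],[15,11],[29,15],[32,0]]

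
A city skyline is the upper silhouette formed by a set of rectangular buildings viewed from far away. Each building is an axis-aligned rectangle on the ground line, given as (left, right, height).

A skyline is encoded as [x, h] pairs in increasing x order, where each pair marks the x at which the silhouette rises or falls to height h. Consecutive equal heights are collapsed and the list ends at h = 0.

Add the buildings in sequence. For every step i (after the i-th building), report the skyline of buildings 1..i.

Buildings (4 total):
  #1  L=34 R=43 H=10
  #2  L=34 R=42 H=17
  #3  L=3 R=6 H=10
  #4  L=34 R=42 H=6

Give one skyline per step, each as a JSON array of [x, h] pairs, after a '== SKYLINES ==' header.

== SKYLINES ==
[[34,10],[43,0]]
[[34,17],[42,10],[43,0]]
[[3,10],[6,0],[34,17],[42,10],[43,0]]
[[3,10],[6,0],[34,17],[42,10],[43,0]]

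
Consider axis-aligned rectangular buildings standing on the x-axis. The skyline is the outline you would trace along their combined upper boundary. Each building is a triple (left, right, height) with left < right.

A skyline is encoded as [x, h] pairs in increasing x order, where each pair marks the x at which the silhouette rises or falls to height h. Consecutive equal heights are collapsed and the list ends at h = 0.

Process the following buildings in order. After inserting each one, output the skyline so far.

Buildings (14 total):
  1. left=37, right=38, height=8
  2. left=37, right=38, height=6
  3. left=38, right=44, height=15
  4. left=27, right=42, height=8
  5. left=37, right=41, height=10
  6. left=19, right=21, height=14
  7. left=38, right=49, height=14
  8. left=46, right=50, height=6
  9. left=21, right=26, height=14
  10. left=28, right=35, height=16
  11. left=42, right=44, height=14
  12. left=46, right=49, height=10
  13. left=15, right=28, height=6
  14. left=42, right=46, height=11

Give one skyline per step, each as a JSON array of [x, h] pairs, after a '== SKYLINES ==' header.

== SKYLINES ==
[[37,8],[38,0]]
[[37,8],[38,0]]
[[37,8],[38,15],[44,0]]
[[27,8],[38,15],[44,0]]
[[27,8],[37,10],[38,15],[44,0]]
[[19,14],[21,0],[27,8],[37,10],[38,15],[44,0]]
[[19,14],[21,0],[27,8],[37,10],[38,15],[44,14],[49,0]]
[[19,14],[21,0],[27,8],[37,10],[38,15],[44,14],[49,6],[50,0]]
[[19,14],[26,0],[27,8],[37,10],[38,15],[44,14],[49,6],[50,0]]
[[19,14],[26,0],[27,8],[28,16],[35,8],[37,10],[38,15],[44,14],[49,6],[50,0]]
[[19,14],[26,0],[27,8],[28,16],[35,8],[37,10],[38,15],[44,14],[49,6],[50,0]]
[[19,14],[26,0],[27,8],[28,16],[35,8],[37,10],[38,15],[44,14],[49,6],[50,0]]
[[15,6],[19,14],[26,6],[27,8],[28,16],[35,8],[37,10],[38,15],[44,14],[49,6],[50,0]]
[[15,6],[19,14],[26,6],[27,8],[28,16],[35,8],[37,10],[38,15],[44,14],[49,6],[50,0]]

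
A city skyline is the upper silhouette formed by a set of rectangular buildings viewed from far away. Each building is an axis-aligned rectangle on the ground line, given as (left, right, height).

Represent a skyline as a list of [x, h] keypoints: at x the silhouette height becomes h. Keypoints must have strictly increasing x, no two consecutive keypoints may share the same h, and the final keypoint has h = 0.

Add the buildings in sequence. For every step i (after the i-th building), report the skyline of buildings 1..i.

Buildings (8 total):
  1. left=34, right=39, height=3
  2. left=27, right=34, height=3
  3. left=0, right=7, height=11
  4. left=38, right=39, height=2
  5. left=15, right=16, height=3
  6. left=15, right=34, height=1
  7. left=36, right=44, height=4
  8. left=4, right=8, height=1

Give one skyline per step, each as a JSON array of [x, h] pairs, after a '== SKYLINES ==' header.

== SKYLINES ==
[[34,3],[39,0]]
[[27,3],[39,0]]
[[0,11],[7,0],[27,3],[39,0]]
[[0,11],[7,0],[27,3],[39,0]]
[[0,11],[7,0],[15,3],[16,0],[27,3],[39,0]]
[[0,11],[7,0],[15,3],[16,1],[27,3],[39,0]]
[[0,11],[7,0],[15,3],[16,1],[27,3],[36,4],[44,0]]
[[0,11],[7,1],[8,0],[15,3],[16,1],[27,3],[36,4],[44,0]]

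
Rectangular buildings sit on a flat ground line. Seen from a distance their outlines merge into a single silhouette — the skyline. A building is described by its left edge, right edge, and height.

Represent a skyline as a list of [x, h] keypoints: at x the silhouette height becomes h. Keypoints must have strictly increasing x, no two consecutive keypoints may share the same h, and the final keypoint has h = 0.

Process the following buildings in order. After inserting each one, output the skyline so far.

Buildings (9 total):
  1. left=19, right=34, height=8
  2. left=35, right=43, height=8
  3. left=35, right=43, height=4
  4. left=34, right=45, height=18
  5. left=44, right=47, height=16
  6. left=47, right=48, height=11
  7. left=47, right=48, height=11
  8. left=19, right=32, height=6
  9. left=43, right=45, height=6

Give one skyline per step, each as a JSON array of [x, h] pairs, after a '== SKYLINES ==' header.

== SKYLINES ==
[[19,8],[34,0]]
[[19,8],[34,0],[35,8],[43,0]]
[[19,8],[34,0],[35,8],[43,0]]
[[19,8],[34,18],[45,0]]
[[19,8],[34,18],[45,16],[47,0]]
[[19,8],[34,18],[45,16],[47,11],[48,0]]
[[19,8],[34,18],[45,16],[47,11],[48,0]]
[[19,8],[34,18],[45,16],[47,11],[48,0]]
[[19,8],[34,18],[45,16],[47,11],[48,0]]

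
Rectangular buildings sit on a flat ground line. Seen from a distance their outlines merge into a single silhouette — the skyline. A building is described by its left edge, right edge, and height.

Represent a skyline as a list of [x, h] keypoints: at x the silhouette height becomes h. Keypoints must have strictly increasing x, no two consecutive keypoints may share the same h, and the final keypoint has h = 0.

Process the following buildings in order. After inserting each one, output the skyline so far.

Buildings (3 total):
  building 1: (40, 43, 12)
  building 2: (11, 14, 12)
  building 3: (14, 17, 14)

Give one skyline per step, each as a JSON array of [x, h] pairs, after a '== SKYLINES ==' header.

== SKYLINES ==
[[40,12],[43,0]]
[[11,12],[14,0],[40,12],[43,0]]
[[11,12],[14,14],[17,0],[40,12],[43,0]]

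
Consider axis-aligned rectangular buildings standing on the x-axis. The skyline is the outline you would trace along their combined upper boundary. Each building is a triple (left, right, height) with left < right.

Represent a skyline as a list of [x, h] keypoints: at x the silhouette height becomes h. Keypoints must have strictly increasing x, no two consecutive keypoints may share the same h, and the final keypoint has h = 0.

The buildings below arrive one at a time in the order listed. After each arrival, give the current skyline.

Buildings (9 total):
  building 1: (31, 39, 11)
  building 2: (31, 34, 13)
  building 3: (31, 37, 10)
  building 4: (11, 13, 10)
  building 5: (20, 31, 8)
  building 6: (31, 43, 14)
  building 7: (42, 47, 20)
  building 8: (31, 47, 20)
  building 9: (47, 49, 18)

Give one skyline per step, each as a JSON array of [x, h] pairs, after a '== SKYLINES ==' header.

== SKYLINES ==
[[31,11],[39,0]]
[[31,13],[34,11],[39,0]]
[[31,13],[34,11],[39,0]]
[[11,10],[13,0],[31,13],[34,11],[39,0]]
[[11,10],[13,0],[20,8],[31,13],[34,11],[39,0]]
[[11,10],[13,0],[20,8],[31,14],[43,0]]
[[11,10],[13,0],[20,8],[31,14],[42,20],[47,0]]
[[11,10],[13,0],[20,8],[31,20],[47,0]]
[[11,10],[13,0],[20,8],[31,20],[47,18],[49,0]]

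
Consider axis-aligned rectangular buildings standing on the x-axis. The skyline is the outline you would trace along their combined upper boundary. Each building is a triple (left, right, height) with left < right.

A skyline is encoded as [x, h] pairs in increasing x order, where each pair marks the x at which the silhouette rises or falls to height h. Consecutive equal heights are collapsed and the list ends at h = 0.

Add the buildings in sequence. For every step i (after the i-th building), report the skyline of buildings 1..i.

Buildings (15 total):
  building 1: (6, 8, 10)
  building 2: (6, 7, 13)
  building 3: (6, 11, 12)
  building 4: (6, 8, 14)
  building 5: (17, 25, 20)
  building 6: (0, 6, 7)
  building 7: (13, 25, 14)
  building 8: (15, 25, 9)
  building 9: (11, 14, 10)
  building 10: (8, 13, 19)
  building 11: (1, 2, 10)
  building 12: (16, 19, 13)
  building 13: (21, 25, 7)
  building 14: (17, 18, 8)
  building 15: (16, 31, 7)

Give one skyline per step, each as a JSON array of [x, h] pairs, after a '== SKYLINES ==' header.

== SKYLINES ==
[[6,10],[8,0]]
[[6,13],[7,10],[8,0]]
[[6,13],[7,12],[11,0]]
[[6,14],[8,12],[11,0]]
[[6,14],[8,12],[11,0],[17,20],[25,0]]
[[0,7],[6,14],[8,12],[11,0],[17,20],[25,0]]
[[0,7],[6,14],[8,12],[11,0],[13,14],[17,20],[25,0]]
[[0,7],[6,14],[8,12],[11,0],[13,14],[17,20],[25,0]]
[[0,7],[6,14],[8,12],[11,10],[13,14],[17,20],[25,0]]
[[0,7],[6,14],[8,19],[13,14],[17,20],[25,0]]
[[0,7],[1,10],[2,7],[6,14],[8,19],[13,14],[17,20],[25,0]]
[[0,7],[1,10],[2,7],[6,14],[8,19],[13,14],[17,20],[25,0]]
[[0,7],[1,10],[2,7],[6,14],[8,19],[13,14],[17,20],[25,0]]
[[0,7],[1,10],[2,7],[6,14],[8,19],[13,14],[17,20],[25,0]]
[[0,7],[1,10],[2,7],[6,14],[8,19],[13,14],[17,20],[25,7],[31,0]]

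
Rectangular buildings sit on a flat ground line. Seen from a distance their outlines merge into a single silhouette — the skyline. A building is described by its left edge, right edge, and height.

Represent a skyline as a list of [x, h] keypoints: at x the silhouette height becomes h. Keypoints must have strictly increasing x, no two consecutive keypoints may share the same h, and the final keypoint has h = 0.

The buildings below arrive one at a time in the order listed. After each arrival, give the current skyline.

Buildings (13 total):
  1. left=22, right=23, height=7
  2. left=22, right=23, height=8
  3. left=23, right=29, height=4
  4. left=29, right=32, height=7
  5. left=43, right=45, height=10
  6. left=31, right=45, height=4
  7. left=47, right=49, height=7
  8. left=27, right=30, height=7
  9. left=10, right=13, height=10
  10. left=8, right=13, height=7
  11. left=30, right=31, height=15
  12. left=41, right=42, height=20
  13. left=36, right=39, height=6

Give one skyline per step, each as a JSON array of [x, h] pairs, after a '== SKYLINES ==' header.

== SKYLINES ==
[[22,7],[23,0]]
[[22,8],[23,0]]
[[22,8],[23,4],[29,0]]
[[22,8],[23,4],[29,7],[32,0]]
[[22,8],[23,4],[29,7],[32,0],[43,10],[45,0]]
[[22,8],[23,4],[29,7],[32,4],[43,10],[45,0]]
[[22,8],[23,4],[29,7],[32,4],[43,10],[45,0],[47,7],[49,0]]
[[22,8],[23,4],[27,7],[32,4],[43,10],[45,0],[47,7],[49,0]]
[[10,10],[13,0],[22,8],[23,4],[27,7],[32,4],[43,10],[45,0],[47,7],[49,0]]
[[8,7],[10,10],[13,0],[22,8],[23,4],[27,7],[32,4],[43,10],[45,0],[47,7],[49,0]]
[[8,7],[10,10],[13,0],[22,8],[23,4],[27,7],[30,15],[31,7],[32,4],[43,10],[45,0],[47,7],[49,0]]
[[8,7],[10,10],[13,0],[22,8],[23,4],[27,7],[30,15],[31,7],[32,4],[41,20],[42,4],[43,10],[45,0],[47,7],[49,0]]
[[8,7],[10,10],[13,0],[22,8],[23,4],[27,7],[30,15],[31,7],[32,4],[36,6],[39,4],[41,20],[42,4],[43,10],[45,0],[47,7],[49,0]]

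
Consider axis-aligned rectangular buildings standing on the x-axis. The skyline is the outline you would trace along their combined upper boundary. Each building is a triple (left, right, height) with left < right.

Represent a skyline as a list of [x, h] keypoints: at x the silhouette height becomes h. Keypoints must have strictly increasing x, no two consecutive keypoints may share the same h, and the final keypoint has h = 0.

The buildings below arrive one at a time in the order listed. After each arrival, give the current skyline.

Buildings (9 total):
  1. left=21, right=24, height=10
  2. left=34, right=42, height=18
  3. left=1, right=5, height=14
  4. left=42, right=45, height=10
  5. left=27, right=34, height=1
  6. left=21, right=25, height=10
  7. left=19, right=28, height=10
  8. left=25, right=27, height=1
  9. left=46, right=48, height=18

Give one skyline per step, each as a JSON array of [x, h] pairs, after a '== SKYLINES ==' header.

== SKYLINES ==
[[21,10],[24,0]]
[[21,10],[24,0],[34,18],[42,0]]
[[1,14],[5,0],[21,10],[24,0],[34,18],[42,0]]
[[1,14],[5,0],[21,10],[24,0],[34,18],[42,10],[45,0]]
[[1,14],[5,0],[21,10],[24,0],[27,1],[34,18],[42,10],[45,0]]
[[1,14],[5,0],[21,10],[25,0],[27,1],[34,18],[42,10],[45,0]]
[[1,14],[5,0],[19,10],[28,1],[34,18],[42,10],[45,0]]
[[1,14],[5,0],[19,10],[28,1],[34,18],[42,10],[45,0]]
[[1,14],[5,0],[19,10],[28,1],[34,18],[42,10],[45,0],[46,18],[48,0]]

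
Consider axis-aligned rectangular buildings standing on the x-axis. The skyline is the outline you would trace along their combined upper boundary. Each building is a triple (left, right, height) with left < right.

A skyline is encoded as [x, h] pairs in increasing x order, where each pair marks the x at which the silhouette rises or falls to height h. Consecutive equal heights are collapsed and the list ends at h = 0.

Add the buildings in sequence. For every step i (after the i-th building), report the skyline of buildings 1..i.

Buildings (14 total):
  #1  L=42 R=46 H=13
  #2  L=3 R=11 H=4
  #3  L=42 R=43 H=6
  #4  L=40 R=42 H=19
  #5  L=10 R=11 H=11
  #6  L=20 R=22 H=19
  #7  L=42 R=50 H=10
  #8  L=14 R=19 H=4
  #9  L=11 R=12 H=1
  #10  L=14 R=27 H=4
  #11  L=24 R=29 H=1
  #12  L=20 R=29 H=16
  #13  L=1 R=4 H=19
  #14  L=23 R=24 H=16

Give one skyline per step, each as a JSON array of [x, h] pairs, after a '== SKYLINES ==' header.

== SKYLINES ==
[[42,13],[46,0]]
[[3,4],[11,0],[42,13],[46,0]]
[[3,4],[11,0],[42,13],[46,0]]
[[3,4],[11,0],[40,19],[42,13],[46,0]]
[[3,4],[10,11],[11,0],[40,19],[42,13],[46,0]]
[[3,4],[10,11],[11,0],[20,19],[22,0],[40,19],[42,13],[46,0]]
[[3,4],[10,11],[11,0],[20,19],[22,0],[40,19],[42,13],[46,10],[50,0]]
[[3,4],[10,11],[11,0],[14,4],[19,0],[20,19],[22,0],[40,19],[42,13],[46,10],[50,0]]
[[3,4],[10,11],[11,1],[12,0],[14,4],[19,0],[20,19],[22,0],[40,19],[42,13],[46,10],[50,0]]
[[3,4],[10,11],[11,1],[12,0],[14,4],[20,19],[22,4],[27,0],[40,19],[42,13],[46,10],[50,0]]
[[3,4],[10,11],[11,1],[12,0],[14,4],[20,19],[22,4],[27,1],[29,0],[40,19],[42,13],[46,10],[50,0]]
[[3,4],[10,11],[11,1],[12,0],[14,4],[20,19],[22,16],[29,0],[40,19],[42,13],[46,10],[50,0]]
[[1,19],[4,4],[10,11],[11,1],[12,0],[14,4],[20,19],[22,16],[29,0],[40,19],[42,13],[46,10],[50,0]]
[[1,19],[4,4],[10,11],[11,1],[12,0],[14,4],[20,19],[22,16],[29,0],[40,19],[42,13],[46,10],[50,0]]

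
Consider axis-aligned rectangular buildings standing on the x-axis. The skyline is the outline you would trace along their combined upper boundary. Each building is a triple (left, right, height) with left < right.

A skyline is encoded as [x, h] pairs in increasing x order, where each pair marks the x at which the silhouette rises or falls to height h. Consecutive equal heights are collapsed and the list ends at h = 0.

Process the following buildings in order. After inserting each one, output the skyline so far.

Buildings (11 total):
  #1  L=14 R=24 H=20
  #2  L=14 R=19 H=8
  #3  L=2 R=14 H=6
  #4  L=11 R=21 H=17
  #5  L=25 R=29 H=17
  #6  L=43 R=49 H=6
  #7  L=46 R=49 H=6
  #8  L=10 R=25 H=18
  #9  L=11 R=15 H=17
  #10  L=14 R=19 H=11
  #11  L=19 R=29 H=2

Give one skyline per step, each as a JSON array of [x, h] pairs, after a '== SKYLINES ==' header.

== SKYLINES ==
[[14,20],[24,0]]
[[14,20],[24,0]]
[[2,6],[14,20],[24,0]]
[[2,6],[11,17],[14,20],[24,0]]
[[2,6],[11,17],[14,20],[24,0],[25,17],[29,0]]
[[2,6],[11,17],[14,20],[24,0],[25,17],[29,0],[43,6],[49,0]]
[[2,6],[11,17],[14,20],[24,0],[25,17],[29,0],[43,6],[49,0]]
[[2,6],[10,18],[14,20],[24,18],[25,17],[29,0],[43,6],[49,0]]
[[2,6],[10,18],[14,20],[24,18],[25,17],[29,0],[43,6],[49,0]]
[[2,6],[10,18],[14,20],[24,18],[25,17],[29,0],[43,6],[49,0]]
[[2,6],[10,18],[14,20],[24,18],[25,17],[29,0],[43,6],[49,0]]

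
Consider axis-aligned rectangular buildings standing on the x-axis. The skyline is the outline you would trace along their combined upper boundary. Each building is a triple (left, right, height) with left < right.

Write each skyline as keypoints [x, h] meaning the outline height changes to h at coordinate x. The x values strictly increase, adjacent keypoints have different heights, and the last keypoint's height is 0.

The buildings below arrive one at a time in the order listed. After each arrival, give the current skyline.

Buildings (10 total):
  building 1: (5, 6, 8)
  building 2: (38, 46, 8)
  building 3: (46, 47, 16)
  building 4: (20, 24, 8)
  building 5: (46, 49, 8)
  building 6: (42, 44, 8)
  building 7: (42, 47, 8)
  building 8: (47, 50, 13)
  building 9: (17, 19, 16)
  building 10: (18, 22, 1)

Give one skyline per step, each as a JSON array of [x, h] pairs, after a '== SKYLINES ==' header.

== SKYLINES ==
[[5,8],[6,0]]
[[5,8],[6,0],[38,8],[46,0]]
[[5,8],[6,0],[38,8],[46,16],[47,0]]
[[5,8],[6,0],[20,8],[24,0],[38,8],[46,16],[47,0]]
[[5,8],[6,0],[20,8],[24,0],[38,8],[46,16],[47,8],[49,0]]
[[5,8],[6,0],[20,8],[24,0],[38,8],[46,16],[47,8],[49,0]]
[[5,8],[6,0],[20,8],[24,0],[38,8],[46,16],[47,8],[49,0]]
[[5,8],[6,0],[20,8],[24,0],[38,8],[46,16],[47,13],[50,0]]
[[5,8],[6,0],[17,16],[19,0],[20,8],[24,0],[38,8],[46,16],[47,13],[50,0]]
[[5,8],[6,0],[17,16],[19,1],[20,8],[24,0],[38,8],[46,16],[47,13],[50,0]]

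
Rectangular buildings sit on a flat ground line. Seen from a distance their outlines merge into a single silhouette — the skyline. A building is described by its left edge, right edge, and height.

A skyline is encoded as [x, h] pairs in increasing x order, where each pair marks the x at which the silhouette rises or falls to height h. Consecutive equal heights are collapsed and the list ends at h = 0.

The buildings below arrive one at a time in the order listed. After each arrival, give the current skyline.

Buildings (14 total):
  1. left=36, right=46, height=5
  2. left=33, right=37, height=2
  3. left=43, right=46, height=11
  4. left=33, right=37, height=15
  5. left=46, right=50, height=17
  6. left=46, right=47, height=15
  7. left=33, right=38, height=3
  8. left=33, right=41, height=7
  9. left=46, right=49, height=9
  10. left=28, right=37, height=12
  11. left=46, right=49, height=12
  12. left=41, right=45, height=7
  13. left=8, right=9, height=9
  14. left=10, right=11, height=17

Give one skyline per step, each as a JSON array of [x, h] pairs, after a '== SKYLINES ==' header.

== SKYLINES ==
[[36,5],[46,0]]
[[33,2],[36,5],[46,0]]
[[33,2],[36,5],[43,11],[46,0]]
[[33,15],[37,5],[43,11],[46,0]]
[[33,15],[37,5],[43,11],[46,17],[50,0]]
[[33,15],[37,5],[43,11],[46,17],[50,0]]
[[33,15],[37,5],[43,11],[46,17],[50,0]]
[[33,15],[37,7],[41,5],[43,11],[46,17],[50,0]]
[[33,15],[37,7],[41,5],[43,11],[46,17],[50,0]]
[[28,12],[33,15],[37,7],[41,5],[43,11],[46,17],[50,0]]
[[28,12],[33,15],[37,7],[41,5],[43,11],[46,17],[50,0]]
[[28,12],[33,15],[37,7],[43,11],[46,17],[50,0]]
[[8,9],[9,0],[28,12],[33,15],[37,7],[43,11],[46,17],[50,0]]
[[8,9],[9,0],[10,17],[11,0],[28,12],[33,15],[37,7],[43,11],[46,17],[50,0]]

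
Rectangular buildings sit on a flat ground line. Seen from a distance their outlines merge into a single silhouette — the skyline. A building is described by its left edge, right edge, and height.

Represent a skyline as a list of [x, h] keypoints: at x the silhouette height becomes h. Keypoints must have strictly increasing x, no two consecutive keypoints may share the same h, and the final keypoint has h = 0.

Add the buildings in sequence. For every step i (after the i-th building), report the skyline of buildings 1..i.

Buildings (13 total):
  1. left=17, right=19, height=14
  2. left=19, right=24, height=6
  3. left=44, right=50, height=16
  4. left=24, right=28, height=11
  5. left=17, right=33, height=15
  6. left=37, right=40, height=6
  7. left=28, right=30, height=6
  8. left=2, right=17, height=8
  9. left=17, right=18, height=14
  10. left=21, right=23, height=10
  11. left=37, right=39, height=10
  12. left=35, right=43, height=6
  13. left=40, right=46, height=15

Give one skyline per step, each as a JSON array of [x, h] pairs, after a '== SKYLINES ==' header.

== SKYLINES ==
[[17,14],[19,0]]
[[17,14],[19,6],[24,0]]
[[17,14],[19,6],[24,0],[44,16],[50,0]]
[[17,14],[19,6],[24,11],[28,0],[44,16],[50,0]]
[[17,15],[33,0],[44,16],[50,0]]
[[17,15],[33,0],[37,6],[40,0],[44,16],[50,0]]
[[17,15],[33,0],[37,6],[40,0],[44,16],[50,0]]
[[2,8],[17,15],[33,0],[37,6],[40,0],[44,16],[50,0]]
[[2,8],[17,15],[33,0],[37,6],[40,0],[44,16],[50,0]]
[[2,8],[17,15],[33,0],[37,6],[40,0],[44,16],[50,0]]
[[2,8],[17,15],[33,0],[37,10],[39,6],[40,0],[44,16],[50,0]]
[[2,8],[17,15],[33,0],[35,6],[37,10],[39,6],[43,0],[44,16],[50,0]]
[[2,8],[17,15],[33,0],[35,6],[37,10],[39,6],[40,15],[44,16],[50,0]]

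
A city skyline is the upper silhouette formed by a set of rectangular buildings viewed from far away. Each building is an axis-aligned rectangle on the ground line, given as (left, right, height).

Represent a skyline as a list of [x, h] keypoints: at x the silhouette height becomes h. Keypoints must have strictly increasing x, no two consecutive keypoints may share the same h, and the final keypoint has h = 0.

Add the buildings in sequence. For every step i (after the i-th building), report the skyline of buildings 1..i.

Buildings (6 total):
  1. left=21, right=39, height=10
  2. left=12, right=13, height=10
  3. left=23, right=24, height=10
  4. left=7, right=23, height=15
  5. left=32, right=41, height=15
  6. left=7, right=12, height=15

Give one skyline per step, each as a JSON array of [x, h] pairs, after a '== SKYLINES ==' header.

== SKYLINES ==
[[21,10],[39,0]]
[[12,10],[13,0],[21,10],[39,0]]
[[12,10],[13,0],[21,10],[39,0]]
[[7,15],[23,10],[39,0]]
[[7,15],[23,10],[32,15],[41,0]]
[[7,15],[23,10],[32,15],[41,0]]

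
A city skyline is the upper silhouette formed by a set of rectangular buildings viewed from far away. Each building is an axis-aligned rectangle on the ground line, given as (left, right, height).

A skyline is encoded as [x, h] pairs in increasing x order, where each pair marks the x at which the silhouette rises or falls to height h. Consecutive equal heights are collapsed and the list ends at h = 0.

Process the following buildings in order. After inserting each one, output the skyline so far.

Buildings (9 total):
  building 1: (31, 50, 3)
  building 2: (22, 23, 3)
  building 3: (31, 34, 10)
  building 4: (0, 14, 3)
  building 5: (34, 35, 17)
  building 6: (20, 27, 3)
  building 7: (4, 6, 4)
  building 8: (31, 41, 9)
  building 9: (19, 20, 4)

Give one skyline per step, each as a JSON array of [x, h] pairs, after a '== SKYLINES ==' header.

== SKYLINES ==
[[31,3],[50,0]]
[[22,3],[23,0],[31,3],[50,0]]
[[22,3],[23,0],[31,10],[34,3],[50,0]]
[[0,3],[14,0],[22,3],[23,0],[31,10],[34,3],[50,0]]
[[0,3],[14,0],[22,3],[23,0],[31,10],[34,17],[35,3],[50,0]]
[[0,3],[14,0],[20,3],[27,0],[31,10],[34,17],[35,3],[50,0]]
[[0,3],[4,4],[6,3],[14,0],[20,3],[27,0],[31,10],[34,17],[35,3],[50,0]]
[[0,3],[4,4],[6,3],[14,0],[20,3],[27,0],[31,10],[34,17],[35,9],[41,3],[50,0]]
[[0,3],[4,4],[6,3],[14,0],[19,4],[20,3],[27,0],[31,10],[34,17],[35,9],[41,3],[50,0]]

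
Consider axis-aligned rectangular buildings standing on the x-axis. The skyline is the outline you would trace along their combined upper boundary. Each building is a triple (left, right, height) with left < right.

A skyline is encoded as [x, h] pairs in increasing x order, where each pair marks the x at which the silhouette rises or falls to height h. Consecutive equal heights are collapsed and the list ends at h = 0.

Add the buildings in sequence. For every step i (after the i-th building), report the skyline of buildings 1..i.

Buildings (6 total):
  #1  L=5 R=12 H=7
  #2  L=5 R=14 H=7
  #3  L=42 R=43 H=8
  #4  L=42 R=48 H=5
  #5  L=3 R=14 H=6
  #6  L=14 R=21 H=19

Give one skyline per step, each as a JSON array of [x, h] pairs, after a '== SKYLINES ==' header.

== SKYLINES ==
[[5,7],[12,0]]
[[5,7],[14,0]]
[[5,7],[14,0],[42,8],[43,0]]
[[5,7],[14,0],[42,8],[43,5],[48,0]]
[[3,6],[5,7],[14,0],[42,8],[43,5],[48,0]]
[[3,6],[5,7],[14,19],[21,0],[42,8],[43,5],[48,0]]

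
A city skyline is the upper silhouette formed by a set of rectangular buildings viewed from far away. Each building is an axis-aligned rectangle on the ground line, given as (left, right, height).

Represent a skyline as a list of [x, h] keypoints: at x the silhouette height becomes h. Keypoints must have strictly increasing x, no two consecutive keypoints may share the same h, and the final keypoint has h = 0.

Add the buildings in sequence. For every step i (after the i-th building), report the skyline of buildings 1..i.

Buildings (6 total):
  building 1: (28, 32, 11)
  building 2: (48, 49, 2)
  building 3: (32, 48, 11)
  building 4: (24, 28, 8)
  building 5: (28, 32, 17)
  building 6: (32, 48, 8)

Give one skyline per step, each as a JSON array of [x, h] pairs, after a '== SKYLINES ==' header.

== SKYLINES ==
[[28,11],[32,0]]
[[28,11],[32,0],[48,2],[49,0]]
[[28,11],[48,2],[49,0]]
[[24,8],[28,11],[48,2],[49,0]]
[[24,8],[28,17],[32,11],[48,2],[49,0]]
[[24,8],[28,17],[32,11],[48,2],[49,0]]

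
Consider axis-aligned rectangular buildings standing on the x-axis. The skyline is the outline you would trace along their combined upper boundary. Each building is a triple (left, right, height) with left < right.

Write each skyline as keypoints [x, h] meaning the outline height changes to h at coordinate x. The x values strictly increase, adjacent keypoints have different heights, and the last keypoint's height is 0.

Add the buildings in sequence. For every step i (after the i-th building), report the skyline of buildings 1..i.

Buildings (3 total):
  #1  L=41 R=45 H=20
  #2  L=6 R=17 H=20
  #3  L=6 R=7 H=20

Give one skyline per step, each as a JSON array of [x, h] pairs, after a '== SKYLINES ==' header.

== SKYLINES ==
[[41,20],[45,0]]
[[6,20],[17,0],[41,20],[45,0]]
[[6,20],[17,0],[41,20],[45,0]]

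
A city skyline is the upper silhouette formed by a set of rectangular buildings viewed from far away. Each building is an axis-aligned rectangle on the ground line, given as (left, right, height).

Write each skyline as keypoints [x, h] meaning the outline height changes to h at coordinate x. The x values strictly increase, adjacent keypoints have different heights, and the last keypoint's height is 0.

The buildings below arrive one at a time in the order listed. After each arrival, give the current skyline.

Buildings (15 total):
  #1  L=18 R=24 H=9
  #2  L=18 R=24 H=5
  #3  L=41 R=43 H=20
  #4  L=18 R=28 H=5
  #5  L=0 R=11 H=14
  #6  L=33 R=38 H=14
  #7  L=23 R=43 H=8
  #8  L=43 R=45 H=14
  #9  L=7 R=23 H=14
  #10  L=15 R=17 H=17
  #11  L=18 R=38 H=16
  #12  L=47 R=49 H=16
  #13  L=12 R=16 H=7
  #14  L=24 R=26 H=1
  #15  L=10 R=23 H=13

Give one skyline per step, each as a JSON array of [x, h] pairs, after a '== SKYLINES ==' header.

== SKYLINES ==
[[18,9],[24,0]]
[[18,9],[24,0]]
[[18,9],[24,0],[41,20],[43,0]]
[[18,9],[24,5],[28,0],[41,20],[43,0]]
[[0,14],[11,0],[18,9],[24,5],[28,0],[41,20],[43,0]]
[[0,14],[11,0],[18,9],[24,5],[28,0],[33,14],[38,0],[41,20],[43,0]]
[[0,14],[11,0],[18,9],[24,8],[33,14],[38,8],[41,20],[43,0]]
[[0,14],[11,0],[18,9],[24,8],[33,14],[38,8],[41,20],[43,14],[45,0]]
[[0,14],[23,9],[24,8],[33,14],[38,8],[41,20],[43,14],[45,0]]
[[0,14],[15,17],[17,14],[23,9],[24,8],[33,14],[38,8],[41,20],[43,14],[45,0]]
[[0,14],[15,17],[17,14],[18,16],[38,8],[41,20],[43,14],[45,0]]
[[0,14],[15,17],[17,14],[18,16],[38,8],[41,20],[43,14],[45,0],[47,16],[49,0]]
[[0,14],[15,17],[17,14],[18,16],[38,8],[41,20],[43,14],[45,0],[47,16],[49,0]]
[[0,14],[15,17],[17,14],[18,16],[38,8],[41,20],[43,14],[45,0],[47,16],[49,0]]
[[0,14],[15,17],[17,14],[18,16],[38,8],[41,20],[43,14],[45,0],[47,16],[49,0]]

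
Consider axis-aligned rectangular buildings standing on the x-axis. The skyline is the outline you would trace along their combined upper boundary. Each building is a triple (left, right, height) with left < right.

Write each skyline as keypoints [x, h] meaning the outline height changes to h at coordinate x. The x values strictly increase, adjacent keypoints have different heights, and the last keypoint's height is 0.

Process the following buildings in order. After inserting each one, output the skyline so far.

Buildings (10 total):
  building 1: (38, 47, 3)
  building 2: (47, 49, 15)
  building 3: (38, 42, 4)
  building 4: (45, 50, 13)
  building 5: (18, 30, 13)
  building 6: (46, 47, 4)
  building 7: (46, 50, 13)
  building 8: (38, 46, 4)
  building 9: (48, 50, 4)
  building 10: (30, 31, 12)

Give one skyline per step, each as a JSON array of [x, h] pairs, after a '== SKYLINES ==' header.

== SKYLINES ==
[[38,3],[47,0]]
[[38,3],[47,15],[49,0]]
[[38,4],[42,3],[47,15],[49,0]]
[[38,4],[42,3],[45,13],[47,15],[49,13],[50,0]]
[[18,13],[30,0],[38,4],[42,3],[45,13],[47,15],[49,13],[50,0]]
[[18,13],[30,0],[38,4],[42,3],[45,13],[47,15],[49,13],[50,0]]
[[18,13],[30,0],[38,4],[42,3],[45,13],[47,15],[49,13],[50,0]]
[[18,13],[30,0],[38,4],[45,13],[47,15],[49,13],[50,0]]
[[18,13],[30,0],[38,4],[45,13],[47,15],[49,13],[50,0]]
[[18,13],[30,12],[31,0],[38,4],[45,13],[47,15],[49,13],[50,0]]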